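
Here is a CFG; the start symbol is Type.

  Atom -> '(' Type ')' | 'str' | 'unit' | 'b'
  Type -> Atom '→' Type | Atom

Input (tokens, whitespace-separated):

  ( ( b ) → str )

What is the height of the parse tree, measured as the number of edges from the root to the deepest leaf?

[Type [Atom ( [Type [Atom ( [Type [Atom b]] )] → [Type [Atom str]]] )]]

6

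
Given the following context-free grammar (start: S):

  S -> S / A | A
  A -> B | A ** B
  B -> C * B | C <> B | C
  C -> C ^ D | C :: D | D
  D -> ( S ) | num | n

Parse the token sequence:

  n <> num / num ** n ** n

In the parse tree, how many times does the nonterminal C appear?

5

[S [S [A [B [C [D n]] <> [B [C [D num]]]]]] / [A [A [A [B [C [D num]]]] ** [B [C [D n]]]] ** [B [C [D n]]]]]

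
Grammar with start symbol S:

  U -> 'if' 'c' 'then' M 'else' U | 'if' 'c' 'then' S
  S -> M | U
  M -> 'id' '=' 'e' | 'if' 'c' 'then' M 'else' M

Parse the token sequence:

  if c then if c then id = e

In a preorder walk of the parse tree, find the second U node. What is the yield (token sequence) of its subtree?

[S [U if c then [S [U if c then [S [M id = e]]]]]]

if c then id = e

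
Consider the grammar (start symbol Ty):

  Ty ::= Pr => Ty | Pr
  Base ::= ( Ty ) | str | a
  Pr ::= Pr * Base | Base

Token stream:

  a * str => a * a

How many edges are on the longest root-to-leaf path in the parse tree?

[Ty [Pr [Pr [Base a]] * [Base str]] => [Ty [Pr [Pr [Base a]] * [Base a]]]]

5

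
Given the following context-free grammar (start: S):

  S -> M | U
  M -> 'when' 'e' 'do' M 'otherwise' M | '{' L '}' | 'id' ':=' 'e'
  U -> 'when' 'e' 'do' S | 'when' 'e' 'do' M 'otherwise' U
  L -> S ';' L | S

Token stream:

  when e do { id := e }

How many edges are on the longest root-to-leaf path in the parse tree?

7

[S [U when e do [S [M { [L [S [M id := e]]] }]]]]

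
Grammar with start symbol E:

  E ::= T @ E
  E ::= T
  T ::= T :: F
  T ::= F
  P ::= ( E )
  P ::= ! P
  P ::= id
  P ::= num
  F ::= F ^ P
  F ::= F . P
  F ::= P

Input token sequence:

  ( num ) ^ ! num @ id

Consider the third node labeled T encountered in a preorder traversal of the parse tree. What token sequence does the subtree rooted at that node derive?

id

[E [T [F [F [P ( [E [T [F [P num]]]] )]] ^ [P ! [P num]]]] @ [E [T [F [P id]]]]]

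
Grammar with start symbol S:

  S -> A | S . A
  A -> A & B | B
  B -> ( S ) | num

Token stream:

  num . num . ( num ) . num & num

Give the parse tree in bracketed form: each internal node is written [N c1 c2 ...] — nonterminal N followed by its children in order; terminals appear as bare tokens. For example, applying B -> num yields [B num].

[S [S [S [S [A [B num]]] . [A [B num]]] . [A [B ( [S [A [B num]]] )]]] . [A [A [B num]] & [B num]]]

S
S . A
S . A . A
S . A . A . A
A . A . A . A
B . A . A . A
num . A . A . A
num . B . A . A
num . num . A . A
num . num . B . A
num . num . ( S ) . A
num . num . ( A ) . A
num . num . ( B ) . A
num . num . ( num ) . A
num . num . ( num ) . A & B
num . num . ( num ) . B & B
num . num . ( num ) . num & B
num . num . ( num ) . num & num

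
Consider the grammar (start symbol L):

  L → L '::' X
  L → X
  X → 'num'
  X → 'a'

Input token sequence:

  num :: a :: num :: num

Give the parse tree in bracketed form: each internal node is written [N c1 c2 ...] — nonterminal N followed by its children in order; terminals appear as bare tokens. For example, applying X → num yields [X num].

[L [L [L [L [X num]] :: [X a]] :: [X num]] :: [X num]]

L
L :: X
L :: X :: X
L :: X :: X :: X
X :: X :: X :: X
num :: X :: X :: X
num :: a :: X :: X
num :: a :: num :: X
num :: a :: num :: num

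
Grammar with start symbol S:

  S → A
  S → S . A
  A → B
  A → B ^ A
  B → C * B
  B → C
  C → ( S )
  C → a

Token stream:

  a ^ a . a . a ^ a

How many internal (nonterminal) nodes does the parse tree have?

[S [S [S [A [B [C a]] ^ [A [B [C a]]]]] . [A [B [C a]]]] . [A [B [C a]] ^ [A [B [C a]]]]]

18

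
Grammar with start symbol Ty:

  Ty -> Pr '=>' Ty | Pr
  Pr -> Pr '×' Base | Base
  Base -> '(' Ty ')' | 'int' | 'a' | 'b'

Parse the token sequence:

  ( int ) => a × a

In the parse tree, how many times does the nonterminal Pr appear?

4

[Ty [Pr [Base ( [Ty [Pr [Base int]]] )]] => [Ty [Pr [Pr [Base a]] × [Base a]]]]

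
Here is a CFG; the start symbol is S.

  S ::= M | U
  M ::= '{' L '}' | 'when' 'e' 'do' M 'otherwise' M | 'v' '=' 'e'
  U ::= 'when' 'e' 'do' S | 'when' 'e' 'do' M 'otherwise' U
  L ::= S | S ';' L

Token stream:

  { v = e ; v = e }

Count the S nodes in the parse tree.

3

[S [M { [L [S [M v = e]] ; [L [S [M v = e]]]] }]]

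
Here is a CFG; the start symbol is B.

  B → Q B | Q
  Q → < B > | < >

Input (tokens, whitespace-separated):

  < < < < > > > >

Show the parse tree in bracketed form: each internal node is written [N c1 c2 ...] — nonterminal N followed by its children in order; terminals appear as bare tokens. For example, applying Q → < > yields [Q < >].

[B [Q < [B [Q < [B [Q < [B [Q < >]] >]] >]] >]]

B
Q
< B >
< Q >
< < B > >
< < Q > >
< < < B > > >
< < < Q > > >
< < < < > > > >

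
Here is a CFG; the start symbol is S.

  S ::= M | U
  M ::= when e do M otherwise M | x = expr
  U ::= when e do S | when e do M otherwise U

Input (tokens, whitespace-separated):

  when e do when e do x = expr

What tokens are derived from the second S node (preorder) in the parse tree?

[S [U when e do [S [U when e do [S [M x = expr]]]]]]

when e do x = expr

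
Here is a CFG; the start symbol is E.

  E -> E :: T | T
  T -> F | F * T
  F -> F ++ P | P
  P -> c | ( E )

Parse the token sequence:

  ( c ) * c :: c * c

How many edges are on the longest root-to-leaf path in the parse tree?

[E [E [T [F [P ( [E [T [F [P c]]]] )]] * [T [F [P c]]]]] :: [T [F [P c]] * [T [F [P c]]]]]

9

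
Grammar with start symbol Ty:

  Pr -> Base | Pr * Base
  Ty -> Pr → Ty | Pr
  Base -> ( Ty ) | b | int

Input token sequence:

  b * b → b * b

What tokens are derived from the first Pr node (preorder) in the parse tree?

b * b

[Ty [Pr [Pr [Base b]] * [Base b]] → [Ty [Pr [Pr [Base b]] * [Base b]]]]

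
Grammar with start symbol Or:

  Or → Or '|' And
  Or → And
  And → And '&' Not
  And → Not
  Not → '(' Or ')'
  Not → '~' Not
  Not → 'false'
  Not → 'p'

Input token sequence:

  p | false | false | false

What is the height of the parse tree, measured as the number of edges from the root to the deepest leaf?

[Or [Or [Or [Or [And [Not p]]] | [And [Not false]]] | [And [Not false]]] | [And [Not false]]]

6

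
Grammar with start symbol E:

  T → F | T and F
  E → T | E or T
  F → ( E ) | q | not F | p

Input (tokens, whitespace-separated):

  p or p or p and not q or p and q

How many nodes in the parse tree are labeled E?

4

[E [E [E [E [T [F p]]] or [T [F p]]] or [T [T [F p]] and [F not [F q]]]] or [T [T [F p]] and [F q]]]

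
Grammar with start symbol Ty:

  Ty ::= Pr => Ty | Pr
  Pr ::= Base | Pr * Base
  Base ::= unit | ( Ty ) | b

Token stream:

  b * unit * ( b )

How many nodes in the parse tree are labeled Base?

4

[Ty [Pr [Pr [Pr [Base b]] * [Base unit]] * [Base ( [Ty [Pr [Base b]]] )]]]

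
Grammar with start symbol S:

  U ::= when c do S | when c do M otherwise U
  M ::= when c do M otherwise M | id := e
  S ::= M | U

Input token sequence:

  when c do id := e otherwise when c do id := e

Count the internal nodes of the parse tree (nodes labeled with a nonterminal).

6

[S [U when c do [M id := e] otherwise [U when c do [S [M id := e]]]]]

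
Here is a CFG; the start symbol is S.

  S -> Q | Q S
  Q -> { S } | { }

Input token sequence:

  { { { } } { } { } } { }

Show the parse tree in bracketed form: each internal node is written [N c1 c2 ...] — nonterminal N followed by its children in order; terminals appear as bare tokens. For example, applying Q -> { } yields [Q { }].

S
Q S
{ S } S
{ Q S } S
{ { S } S } S
{ { Q } S } S
{ { { } } S } S
{ { { } } Q S } S
{ { { } } { } S } S
{ { { } } { } Q } S
{ { { } } { } { } } S
{ { { } } { } { } } Q
{ { { } } { } { } } { }

[S [Q { [S [Q { [S [Q { }]] }] [S [Q { }] [S [Q { }]]]] }] [S [Q { }]]]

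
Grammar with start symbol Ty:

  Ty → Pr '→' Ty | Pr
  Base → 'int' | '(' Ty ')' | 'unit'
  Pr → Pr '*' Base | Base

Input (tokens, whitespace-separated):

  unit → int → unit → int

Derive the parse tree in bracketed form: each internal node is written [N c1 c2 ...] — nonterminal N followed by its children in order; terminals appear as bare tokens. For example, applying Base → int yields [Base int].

[Ty [Pr [Base unit]] → [Ty [Pr [Base int]] → [Ty [Pr [Base unit]] → [Ty [Pr [Base int]]]]]]

Ty
Pr → Ty
Base → Ty
unit → Ty
unit → Pr → Ty
unit → Base → Ty
unit → int → Ty
unit → int → Pr → Ty
unit → int → Base → Ty
unit → int → unit → Ty
unit → int → unit → Pr
unit → int → unit → Base
unit → int → unit → int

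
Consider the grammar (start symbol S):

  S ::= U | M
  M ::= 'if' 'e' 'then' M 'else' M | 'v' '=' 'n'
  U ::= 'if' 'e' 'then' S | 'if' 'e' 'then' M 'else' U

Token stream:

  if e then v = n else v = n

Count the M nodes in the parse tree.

3

[S [M if e then [M v = n] else [M v = n]]]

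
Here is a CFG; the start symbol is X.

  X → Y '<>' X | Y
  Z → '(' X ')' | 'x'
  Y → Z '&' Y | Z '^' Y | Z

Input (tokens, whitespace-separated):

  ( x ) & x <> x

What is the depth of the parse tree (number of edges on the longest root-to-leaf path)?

[X [Y [Z ( [X [Y [Z x]]] )] & [Y [Z x]]] <> [X [Y [Z x]]]]

6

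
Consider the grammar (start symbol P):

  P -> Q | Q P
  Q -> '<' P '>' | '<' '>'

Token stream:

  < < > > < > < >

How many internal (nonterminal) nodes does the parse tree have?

8

[P [Q < [P [Q < >]] >] [P [Q < >] [P [Q < >]]]]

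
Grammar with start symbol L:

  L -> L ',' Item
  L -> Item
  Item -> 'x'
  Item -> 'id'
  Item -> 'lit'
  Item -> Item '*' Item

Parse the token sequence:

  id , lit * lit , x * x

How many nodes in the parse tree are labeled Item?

7

[L [L [L [Item id]] , [Item [Item lit] * [Item lit]]] , [Item [Item x] * [Item x]]]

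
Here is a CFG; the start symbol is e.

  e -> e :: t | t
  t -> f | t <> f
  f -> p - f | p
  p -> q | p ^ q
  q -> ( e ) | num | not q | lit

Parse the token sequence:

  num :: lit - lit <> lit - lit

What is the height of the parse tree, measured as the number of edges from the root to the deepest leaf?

7

[e [e [t [f [p [q num]]]]] :: [t [t [f [p [q lit]] - [f [p [q lit]]]]] <> [f [p [q lit]] - [f [p [q lit]]]]]]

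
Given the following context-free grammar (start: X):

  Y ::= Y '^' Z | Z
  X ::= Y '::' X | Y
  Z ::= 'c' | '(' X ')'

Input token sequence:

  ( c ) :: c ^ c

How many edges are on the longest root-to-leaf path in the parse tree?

6

[X [Y [Z ( [X [Y [Z c]]] )]] :: [X [Y [Y [Z c]] ^ [Z c]]]]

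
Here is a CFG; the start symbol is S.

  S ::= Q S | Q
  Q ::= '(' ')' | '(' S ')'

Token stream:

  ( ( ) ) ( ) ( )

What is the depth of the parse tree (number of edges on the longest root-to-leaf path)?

[S [Q ( [S [Q ( )]] )] [S [Q ( )] [S [Q ( )]]]]

4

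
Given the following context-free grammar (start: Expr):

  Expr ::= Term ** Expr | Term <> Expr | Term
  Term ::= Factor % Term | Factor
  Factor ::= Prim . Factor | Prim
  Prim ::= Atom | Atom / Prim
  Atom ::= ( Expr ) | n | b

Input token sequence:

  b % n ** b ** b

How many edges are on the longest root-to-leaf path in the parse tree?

7

[Expr [Term [Factor [Prim [Atom b]]] % [Term [Factor [Prim [Atom n]]]]] ** [Expr [Term [Factor [Prim [Atom b]]]] ** [Expr [Term [Factor [Prim [Atom b]]]]]]]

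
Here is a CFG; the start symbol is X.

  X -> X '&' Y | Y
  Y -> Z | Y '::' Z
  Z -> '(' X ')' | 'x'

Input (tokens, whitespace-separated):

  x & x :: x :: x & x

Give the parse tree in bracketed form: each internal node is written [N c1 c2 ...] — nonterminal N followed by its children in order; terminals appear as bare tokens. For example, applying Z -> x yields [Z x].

X
X & Y
X & Y & Y
Y & Y & Y
Z & Y & Y
x & Y & Y
x & Y :: Z & Y
x & Y :: Z :: Z & Y
x & Z :: Z :: Z & Y
x & x :: Z :: Z & Y
x & x :: x :: Z & Y
x & x :: x :: x & Y
x & x :: x :: x & Z
x & x :: x :: x & x

[X [X [X [Y [Z x]]] & [Y [Y [Y [Z x]] :: [Z x]] :: [Z x]]] & [Y [Z x]]]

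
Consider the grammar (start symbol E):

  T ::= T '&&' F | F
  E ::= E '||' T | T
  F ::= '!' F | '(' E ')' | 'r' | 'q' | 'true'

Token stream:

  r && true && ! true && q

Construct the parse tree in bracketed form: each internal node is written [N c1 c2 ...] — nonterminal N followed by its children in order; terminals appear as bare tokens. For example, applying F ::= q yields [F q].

[E [T [T [T [T [F r]] && [F true]] && [F ! [F true]]] && [F q]]]

E
T
T && F
T && F && F
T && F && F && F
F && F && F && F
r && F && F && F
r && true && F && F
r && true && ! F && F
r && true && ! true && F
r && true && ! true && q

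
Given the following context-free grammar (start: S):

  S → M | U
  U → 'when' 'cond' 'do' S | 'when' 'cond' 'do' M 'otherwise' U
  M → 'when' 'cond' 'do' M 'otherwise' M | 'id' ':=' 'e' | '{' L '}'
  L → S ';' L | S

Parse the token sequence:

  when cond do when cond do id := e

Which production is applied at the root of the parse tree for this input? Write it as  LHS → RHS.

S → U

[S [U when cond do [S [U when cond do [S [M id := e]]]]]]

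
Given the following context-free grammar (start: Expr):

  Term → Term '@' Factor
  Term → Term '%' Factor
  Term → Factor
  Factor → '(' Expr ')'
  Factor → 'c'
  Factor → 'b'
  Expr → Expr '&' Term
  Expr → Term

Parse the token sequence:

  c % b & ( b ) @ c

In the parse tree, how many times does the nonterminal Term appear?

5

[Expr [Expr [Term [Term [Factor c]] % [Factor b]]] & [Term [Term [Factor ( [Expr [Term [Factor b]]] )]] @ [Factor c]]]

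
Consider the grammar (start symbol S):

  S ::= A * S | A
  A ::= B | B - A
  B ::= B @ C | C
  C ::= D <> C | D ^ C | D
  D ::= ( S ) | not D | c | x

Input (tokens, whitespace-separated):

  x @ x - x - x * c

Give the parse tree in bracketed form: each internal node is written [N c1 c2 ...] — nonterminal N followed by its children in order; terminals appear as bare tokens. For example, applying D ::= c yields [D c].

[S [A [B [B [C [D x]]] @ [C [D x]]] - [A [B [C [D x]]] - [A [B [C [D x]]]]]] * [S [A [B [C [D c]]]]]]

S
A * S
B - A * S
B @ C - A * S
C @ C - A * S
D @ C - A * S
x @ C - A * S
x @ D - A * S
x @ x - A * S
x @ x - B - A * S
x @ x - C - A * S
x @ x - D - A * S
x @ x - x - A * S
x @ x - x - B * S
x @ x - x - C * S
x @ x - x - D * S
x @ x - x - x * S
x @ x - x - x * A
x @ x - x - x * B
x @ x - x - x * C
x @ x - x - x * D
x @ x - x - x * c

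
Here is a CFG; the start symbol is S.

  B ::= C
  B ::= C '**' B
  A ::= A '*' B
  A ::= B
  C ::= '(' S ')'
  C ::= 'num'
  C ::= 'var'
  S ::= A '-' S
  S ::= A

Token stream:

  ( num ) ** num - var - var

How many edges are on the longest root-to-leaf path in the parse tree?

8

[S [A [B [C ( [S [A [B [C num]]]] )] ** [B [C num]]]] - [S [A [B [C var]]] - [S [A [B [C var]]]]]]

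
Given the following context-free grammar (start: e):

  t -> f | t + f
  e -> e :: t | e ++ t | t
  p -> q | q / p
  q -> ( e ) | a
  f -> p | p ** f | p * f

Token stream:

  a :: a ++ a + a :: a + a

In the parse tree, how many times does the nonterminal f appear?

[e [e [e [e [t [f [p [q a]]]]] :: [t [f [p [q a]]]]] ++ [t [t [f [p [q a]]]] + [f [p [q a]]]]] :: [t [t [f [p [q a]]]] + [f [p [q a]]]]]

6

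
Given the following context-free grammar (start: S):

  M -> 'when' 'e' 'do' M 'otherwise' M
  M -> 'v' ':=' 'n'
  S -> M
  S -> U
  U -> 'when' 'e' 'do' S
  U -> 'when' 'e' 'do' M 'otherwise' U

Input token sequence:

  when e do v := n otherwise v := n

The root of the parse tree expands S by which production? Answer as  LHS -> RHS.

[S [M when e do [M v := n] otherwise [M v := n]]]

S -> M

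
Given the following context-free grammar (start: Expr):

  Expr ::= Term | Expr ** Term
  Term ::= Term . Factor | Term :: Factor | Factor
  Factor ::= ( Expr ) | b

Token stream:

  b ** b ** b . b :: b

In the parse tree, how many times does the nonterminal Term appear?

[Expr [Expr [Expr [Term [Factor b]]] ** [Term [Factor b]]] ** [Term [Term [Term [Factor b]] . [Factor b]] :: [Factor b]]]

5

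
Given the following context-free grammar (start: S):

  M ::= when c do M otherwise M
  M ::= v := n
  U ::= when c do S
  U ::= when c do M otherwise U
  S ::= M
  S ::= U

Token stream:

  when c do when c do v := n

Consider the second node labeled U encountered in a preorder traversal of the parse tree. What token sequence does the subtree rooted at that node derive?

when c do v := n

[S [U when c do [S [U when c do [S [M v := n]]]]]]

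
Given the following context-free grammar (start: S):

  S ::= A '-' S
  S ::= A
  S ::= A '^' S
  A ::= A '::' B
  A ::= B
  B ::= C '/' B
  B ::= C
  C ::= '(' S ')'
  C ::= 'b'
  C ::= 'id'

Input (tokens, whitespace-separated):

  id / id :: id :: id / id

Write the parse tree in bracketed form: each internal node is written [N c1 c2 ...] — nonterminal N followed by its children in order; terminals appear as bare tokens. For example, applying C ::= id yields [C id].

[S [A [A [A [B [C id] / [B [C id]]]] :: [B [C id]]] :: [B [C id] / [B [C id]]]]]

S
A
A :: B
A :: B :: B
B :: B :: B
C / B :: B :: B
id / B :: B :: B
id / C :: B :: B
id / id :: B :: B
id / id :: C :: B
id / id :: id :: B
id / id :: id :: C / B
id / id :: id :: id / B
id / id :: id :: id / C
id / id :: id :: id / id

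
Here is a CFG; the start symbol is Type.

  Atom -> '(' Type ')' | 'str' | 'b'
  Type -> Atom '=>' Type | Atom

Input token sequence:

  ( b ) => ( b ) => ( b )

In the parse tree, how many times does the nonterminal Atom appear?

6

[Type [Atom ( [Type [Atom b]] )] => [Type [Atom ( [Type [Atom b]] )] => [Type [Atom ( [Type [Atom b]] )]]]]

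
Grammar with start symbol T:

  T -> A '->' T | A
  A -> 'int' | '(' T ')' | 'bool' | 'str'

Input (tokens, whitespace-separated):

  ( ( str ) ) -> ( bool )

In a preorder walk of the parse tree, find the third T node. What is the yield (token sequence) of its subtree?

str

[T [A ( [T [A ( [T [A str]] )]] )] -> [T [A ( [T [A bool]] )]]]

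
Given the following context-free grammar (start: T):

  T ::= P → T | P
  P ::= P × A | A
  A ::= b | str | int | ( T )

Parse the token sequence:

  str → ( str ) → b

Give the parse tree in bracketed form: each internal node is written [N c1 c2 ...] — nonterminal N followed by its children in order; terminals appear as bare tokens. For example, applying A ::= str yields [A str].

T
P → T
A → T
str → T
str → P → T
str → A → T
str → ( T ) → T
str → ( P ) → T
str → ( A ) → T
str → ( str ) → T
str → ( str ) → P
str → ( str ) → A
str → ( str ) → b

[T [P [A str]] → [T [P [A ( [T [P [A str]]] )]] → [T [P [A b]]]]]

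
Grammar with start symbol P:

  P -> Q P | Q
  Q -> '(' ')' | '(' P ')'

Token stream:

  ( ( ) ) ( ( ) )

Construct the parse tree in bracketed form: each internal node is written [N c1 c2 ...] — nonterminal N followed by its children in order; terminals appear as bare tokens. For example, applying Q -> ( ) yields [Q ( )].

[P [Q ( [P [Q ( )]] )] [P [Q ( [P [Q ( )]] )]]]

P
Q P
( P ) P
( Q ) P
( ( ) ) P
( ( ) ) Q
( ( ) ) ( P )
( ( ) ) ( Q )
( ( ) ) ( ( ) )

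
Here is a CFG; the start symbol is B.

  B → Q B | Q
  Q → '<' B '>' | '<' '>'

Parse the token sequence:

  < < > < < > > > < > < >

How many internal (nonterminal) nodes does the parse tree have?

12

[B [Q < [B [Q < >] [B [Q < [B [Q < >]] >]]] >] [B [Q < >] [B [Q < >]]]]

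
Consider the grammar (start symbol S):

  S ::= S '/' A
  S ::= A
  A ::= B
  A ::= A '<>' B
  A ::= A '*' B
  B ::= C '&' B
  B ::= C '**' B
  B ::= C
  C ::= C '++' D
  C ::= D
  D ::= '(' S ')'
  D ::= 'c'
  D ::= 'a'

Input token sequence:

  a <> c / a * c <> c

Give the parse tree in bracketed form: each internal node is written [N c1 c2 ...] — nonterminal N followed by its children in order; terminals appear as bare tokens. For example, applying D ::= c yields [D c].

[S [S [A [A [B [C [D a]]]] <> [B [C [D c]]]]] / [A [A [A [B [C [D a]]]] * [B [C [D c]]]] <> [B [C [D c]]]]]

S
S / A
A / A
A <> B / A
B <> B / A
C <> B / A
D <> B / A
a <> B / A
a <> C / A
a <> D / A
a <> c / A
a <> c / A <> B
a <> c / A * B <> B
a <> c / B * B <> B
a <> c / C * B <> B
a <> c / D * B <> B
a <> c / a * B <> B
a <> c / a * C <> B
a <> c / a * D <> B
a <> c / a * c <> B
a <> c / a * c <> C
a <> c / a * c <> D
a <> c / a * c <> c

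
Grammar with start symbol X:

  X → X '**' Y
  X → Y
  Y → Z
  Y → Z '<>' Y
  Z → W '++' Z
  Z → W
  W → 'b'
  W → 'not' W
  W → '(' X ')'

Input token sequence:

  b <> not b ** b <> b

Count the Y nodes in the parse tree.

4

[X [X [Y [Z [W b]] <> [Y [Z [W not [W b]]]]]] ** [Y [Z [W b]] <> [Y [Z [W b]]]]]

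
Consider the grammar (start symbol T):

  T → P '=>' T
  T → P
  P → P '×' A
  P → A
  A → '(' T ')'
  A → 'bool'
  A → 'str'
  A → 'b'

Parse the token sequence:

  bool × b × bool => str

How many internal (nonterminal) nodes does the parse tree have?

10

[T [P [P [P [A bool]] × [A b]] × [A bool]] => [T [P [A str]]]]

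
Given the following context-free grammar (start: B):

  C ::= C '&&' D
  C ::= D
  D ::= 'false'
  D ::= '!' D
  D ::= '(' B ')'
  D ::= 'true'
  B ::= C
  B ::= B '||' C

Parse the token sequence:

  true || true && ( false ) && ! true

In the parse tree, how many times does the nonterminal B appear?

3

[B [B [C [D true]]] || [C [C [C [D true]] && [D ( [B [C [D false]]] )]] && [D ! [D true]]]]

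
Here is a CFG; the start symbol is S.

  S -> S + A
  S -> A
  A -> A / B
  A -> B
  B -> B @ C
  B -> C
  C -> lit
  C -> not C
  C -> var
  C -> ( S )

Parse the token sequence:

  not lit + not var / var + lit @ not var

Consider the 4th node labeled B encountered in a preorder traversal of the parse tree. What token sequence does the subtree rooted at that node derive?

lit @ not var

[S [S [S [A [B [C not [C lit]]]]] + [A [A [B [C not [C var]]]] / [B [C var]]]] + [A [B [B [C lit]] @ [C not [C var]]]]]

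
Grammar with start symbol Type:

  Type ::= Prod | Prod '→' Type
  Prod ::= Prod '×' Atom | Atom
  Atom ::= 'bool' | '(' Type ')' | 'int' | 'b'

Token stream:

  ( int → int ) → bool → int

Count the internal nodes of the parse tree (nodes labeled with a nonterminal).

[Type [Prod [Atom ( [Type [Prod [Atom int]] → [Type [Prod [Atom int]]]] )]] → [Type [Prod [Atom bool]] → [Type [Prod [Atom int]]]]]

15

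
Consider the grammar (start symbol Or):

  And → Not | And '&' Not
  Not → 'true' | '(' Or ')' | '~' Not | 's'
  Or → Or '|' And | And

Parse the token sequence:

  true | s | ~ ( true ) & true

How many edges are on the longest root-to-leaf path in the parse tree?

[Or [Or [Or [And [Not true]]] | [And [Not s]]] | [And [And [Not ~ [Not ( [Or [And [Not true]]] )]]] & [Not true]]]

8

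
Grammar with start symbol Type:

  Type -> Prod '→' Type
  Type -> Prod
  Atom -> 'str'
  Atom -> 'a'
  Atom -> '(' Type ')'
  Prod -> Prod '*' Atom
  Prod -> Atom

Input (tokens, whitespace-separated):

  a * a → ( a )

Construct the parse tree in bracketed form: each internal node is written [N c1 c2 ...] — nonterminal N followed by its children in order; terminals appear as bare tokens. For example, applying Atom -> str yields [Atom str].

Type
Prod → Type
Prod * Atom → Type
Atom * Atom → Type
a * Atom → Type
a * a → Type
a * a → Prod
a * a → Atom
a * a → ( Type )
a * a → ( Prod )
a * a → ( Atom )
a * a → ( a )

[Type [Prod [Prod [Atom a]] * [Atom a]] → [Type [Prod [Atom ( [Type [Prod [Atom a]]] )]]]]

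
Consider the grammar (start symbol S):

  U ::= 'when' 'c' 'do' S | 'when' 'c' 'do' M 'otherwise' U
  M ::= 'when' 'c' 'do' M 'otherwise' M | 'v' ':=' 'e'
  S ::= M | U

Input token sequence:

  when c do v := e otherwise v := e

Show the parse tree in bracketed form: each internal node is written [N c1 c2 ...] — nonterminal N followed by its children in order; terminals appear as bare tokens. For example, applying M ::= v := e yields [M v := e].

S
M
when c do M otherwise M
when c do v := e otherwise M
when c do v := e otherwise v := e

[S [M when c do [M v := e] otherwise [M v := e]]]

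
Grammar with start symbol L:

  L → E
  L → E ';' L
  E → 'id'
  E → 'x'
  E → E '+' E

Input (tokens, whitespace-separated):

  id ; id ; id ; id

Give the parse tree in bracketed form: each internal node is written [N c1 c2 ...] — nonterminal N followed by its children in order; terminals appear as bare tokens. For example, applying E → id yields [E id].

[L [E id] ; [L [E id] ; [L [E id] ; [L [E id]]]]]

L
E ; L
id ; L
id ; E ; L
id ; id ; L
id ; id ; E ; L
id ; id ; id ; L
id ; id ; id ; E
id ; id ; id ; id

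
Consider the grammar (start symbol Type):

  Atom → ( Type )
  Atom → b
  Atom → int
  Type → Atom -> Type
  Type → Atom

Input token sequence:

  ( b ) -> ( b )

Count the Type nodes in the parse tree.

[Type [Atom ( [Type [Atom b]] )] -> [Type [Atom ( [Type [Atom b]] )]]]

4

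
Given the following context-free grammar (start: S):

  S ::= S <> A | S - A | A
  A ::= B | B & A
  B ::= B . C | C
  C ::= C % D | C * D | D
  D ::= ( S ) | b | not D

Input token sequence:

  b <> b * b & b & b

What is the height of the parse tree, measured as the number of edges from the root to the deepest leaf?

[S [S [A [B [C [D b]]]]] <> [A [B [C [C [D b]] * [D b]]] & [A [B [C [D b]]] & [A [B [C [D b]]]]]]]

7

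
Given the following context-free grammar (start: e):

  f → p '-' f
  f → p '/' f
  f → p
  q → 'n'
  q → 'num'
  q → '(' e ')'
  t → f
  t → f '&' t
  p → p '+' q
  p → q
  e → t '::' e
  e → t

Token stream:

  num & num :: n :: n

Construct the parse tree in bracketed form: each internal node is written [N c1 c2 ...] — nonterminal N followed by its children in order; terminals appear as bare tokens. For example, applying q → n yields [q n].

e
t :: e
f & t :: e
p & t :: e
q & t :: e
num & t :: e
num & f :: e
num & p :: e
num & q :: e
num & num :: e
num & num :: t :: e
num & num :: f :: e
num & num :: p :: e
num & num :: q :: e
num & num :: n :: e
num & num :: n :: t
num & num :: n :: f
num & num :: n :: p
num & num :: n :: q
num & num :: n :: n

[e [t [f [p [q num]]] & [t [f [p [q num]]]]] :: [e [t [f [p [q n]]]] :: [e [t [f [p [q n]]]]]]]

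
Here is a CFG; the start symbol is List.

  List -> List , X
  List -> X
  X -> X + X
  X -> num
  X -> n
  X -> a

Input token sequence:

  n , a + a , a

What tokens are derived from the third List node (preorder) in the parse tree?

n

[List [List [List [X n]] , [X [X a] + [X a]]] , [X a]]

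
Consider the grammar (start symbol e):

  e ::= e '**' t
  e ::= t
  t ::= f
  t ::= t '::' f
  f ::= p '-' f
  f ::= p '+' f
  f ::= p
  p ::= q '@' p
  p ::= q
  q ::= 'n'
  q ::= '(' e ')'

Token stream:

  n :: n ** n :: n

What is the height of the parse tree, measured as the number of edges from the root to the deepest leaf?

7

[e [e [t [t [f [p [q n]]]] :: [f [p [q n]]]]] ** [t [t [f [p [q n]]]] :: [f [p [q n]]]]]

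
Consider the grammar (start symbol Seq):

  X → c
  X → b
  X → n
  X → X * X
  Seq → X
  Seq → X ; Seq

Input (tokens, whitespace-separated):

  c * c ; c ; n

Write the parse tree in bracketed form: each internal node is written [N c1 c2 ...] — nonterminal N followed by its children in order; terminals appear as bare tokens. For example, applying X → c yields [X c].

Seq
X ; Seq
X * X ; Seq
c * X ; Seq
c * c ; Seq
c * c ; X ; Seq
c * c ; c ; Seq
c * c ; c ; X
c * c ; c ; n

[Seq [X [X c] * [X c]] ; [Seq [X c] ; [Seq [X n]]]]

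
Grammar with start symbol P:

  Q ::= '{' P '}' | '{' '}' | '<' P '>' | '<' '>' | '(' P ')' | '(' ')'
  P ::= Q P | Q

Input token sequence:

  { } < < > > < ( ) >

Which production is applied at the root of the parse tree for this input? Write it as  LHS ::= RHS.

P ::= Q P

[P [Q { }] [P [Q < [P [Q < >]] >] [P [Q < [P [Q ( )]] >]]]]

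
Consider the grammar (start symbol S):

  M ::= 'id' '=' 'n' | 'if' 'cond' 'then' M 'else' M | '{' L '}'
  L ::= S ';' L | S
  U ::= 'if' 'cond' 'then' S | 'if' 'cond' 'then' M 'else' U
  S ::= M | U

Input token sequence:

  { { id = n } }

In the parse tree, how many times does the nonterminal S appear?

3

[S [M { [L [S [M { [L [S [M id = n]]] }]]] }]]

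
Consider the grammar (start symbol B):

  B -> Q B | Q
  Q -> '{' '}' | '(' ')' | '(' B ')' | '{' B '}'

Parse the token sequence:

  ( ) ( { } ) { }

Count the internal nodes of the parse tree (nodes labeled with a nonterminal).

[B [Q ( )] [B [Q ( [B [Q { }]] )] [B [Q { }]]]]

8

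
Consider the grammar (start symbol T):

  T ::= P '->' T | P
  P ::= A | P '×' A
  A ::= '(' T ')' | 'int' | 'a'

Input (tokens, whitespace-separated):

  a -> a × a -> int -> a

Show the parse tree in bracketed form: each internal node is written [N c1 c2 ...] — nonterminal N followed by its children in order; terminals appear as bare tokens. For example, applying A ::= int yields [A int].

T
P -> T
A -> T
a -> T
a -> P -> T
a -> P × A -> T
a -> A × A -> T
a -> a × A -> T
a -> a × a -> T
a -> a × a -> P -> T
a -> a × a -> A -> T
a -> a × a -> int -> T
a -> a × a -> int -> P
a -> a × a -> int -> A
a -> a × a -> int -> a

[T [P [A a]] -> [T [P [P [A a]] × [A a]] -> [T [P [A int]] -> [T [P [A a]]]]]]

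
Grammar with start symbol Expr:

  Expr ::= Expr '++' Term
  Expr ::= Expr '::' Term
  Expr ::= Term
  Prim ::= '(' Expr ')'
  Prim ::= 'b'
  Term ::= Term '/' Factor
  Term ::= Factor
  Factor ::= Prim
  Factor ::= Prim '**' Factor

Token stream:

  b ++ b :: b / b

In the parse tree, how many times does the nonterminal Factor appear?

[Expr [Expr [Expr [Term [Factor [Prim b]]]] ++ [Term [Factor [Prim b]]]] :: [Term [Term [Factor [Prim b]]] / [Factor [Prim b]]]]

4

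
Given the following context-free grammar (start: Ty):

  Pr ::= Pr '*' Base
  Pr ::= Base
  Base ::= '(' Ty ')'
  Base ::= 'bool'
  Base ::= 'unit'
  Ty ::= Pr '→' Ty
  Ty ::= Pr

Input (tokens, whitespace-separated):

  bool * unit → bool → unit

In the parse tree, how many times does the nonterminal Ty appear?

3

[Ty [Pr [Pr [Base bool]] * [Base unit]] → [Ty [Pr [Base bool]] → [Ty [Pr [Base unit]]]]]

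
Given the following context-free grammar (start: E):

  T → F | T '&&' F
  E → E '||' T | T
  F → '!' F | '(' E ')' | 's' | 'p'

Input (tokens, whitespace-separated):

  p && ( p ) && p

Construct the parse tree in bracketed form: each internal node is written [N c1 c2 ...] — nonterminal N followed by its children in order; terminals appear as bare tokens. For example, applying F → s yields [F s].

E
T
T && F
T && F && F
F && F && F
p && F && F
p && ( E ) && F
p && ( T ) && F
p && ( F ) && F
p && ( p ) && F
p && ( p ) && p

[E [T [T [T [F p]] && [F ( [E [T [F p]]] )]] && [F p]]]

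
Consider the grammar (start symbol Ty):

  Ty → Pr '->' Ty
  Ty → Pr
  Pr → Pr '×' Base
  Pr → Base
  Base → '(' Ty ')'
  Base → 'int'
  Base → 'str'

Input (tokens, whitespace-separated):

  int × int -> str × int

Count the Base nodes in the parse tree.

4

[Ty [Pr [Pr [Base int]] × [Base int]] -> [Ty [Pr [Pr [Base str]] × [Base int]]]]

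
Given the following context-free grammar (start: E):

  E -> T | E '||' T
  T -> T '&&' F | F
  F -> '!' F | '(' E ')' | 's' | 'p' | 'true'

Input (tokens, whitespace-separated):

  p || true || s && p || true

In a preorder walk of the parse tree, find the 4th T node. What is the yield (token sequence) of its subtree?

[E [E [E [E [T [F p]]] || [T [F true]]] || [T [T [F s]] && [F p]]] || [T [F true]]]

s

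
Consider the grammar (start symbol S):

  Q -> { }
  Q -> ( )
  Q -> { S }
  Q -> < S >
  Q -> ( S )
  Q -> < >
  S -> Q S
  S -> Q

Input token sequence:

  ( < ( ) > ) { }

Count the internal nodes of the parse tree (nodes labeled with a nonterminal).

8

[S [Q ( [S [Q < [S [Q ( )]] >]] )] [S [Q { }]]]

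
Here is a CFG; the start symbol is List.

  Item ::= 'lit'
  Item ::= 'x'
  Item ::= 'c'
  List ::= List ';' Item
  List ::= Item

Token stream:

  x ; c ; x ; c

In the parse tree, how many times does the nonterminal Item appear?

4

[List [List [List [List [Item x]] ; [Item c]] ; [Item x]] ; [Item c]]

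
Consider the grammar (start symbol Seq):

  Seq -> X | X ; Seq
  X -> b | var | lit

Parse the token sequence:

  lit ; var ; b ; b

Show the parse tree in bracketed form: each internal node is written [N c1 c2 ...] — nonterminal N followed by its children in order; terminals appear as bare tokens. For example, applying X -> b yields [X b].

Seq
X ; Seq
lit ; Seq
lit ; X ; Seq
lit ; var ; Seq
lit ; var ; X ; Seq
lit ; var ; b ; Seq
lit ; var ; b ; X
lit ; var ; b ; b

[Seq [X lit] ; [Seq [X var] ; [Seq [X b] ; [Seq [X b]]]]]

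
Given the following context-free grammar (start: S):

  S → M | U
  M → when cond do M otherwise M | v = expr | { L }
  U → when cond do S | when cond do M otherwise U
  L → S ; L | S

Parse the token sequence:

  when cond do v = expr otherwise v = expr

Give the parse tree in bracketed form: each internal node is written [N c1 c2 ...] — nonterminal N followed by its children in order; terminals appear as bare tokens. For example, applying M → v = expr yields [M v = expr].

[S [M when cond do [M v = expr] otherwise [M v = expr]]]

S
M
when cond do M otherwise M
when cond do v = expr otherwise M
when cond do v = expr otherwise v = expr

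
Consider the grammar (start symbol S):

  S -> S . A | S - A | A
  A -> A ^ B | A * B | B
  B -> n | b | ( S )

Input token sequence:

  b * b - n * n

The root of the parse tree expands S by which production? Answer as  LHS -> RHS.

[S [S [A [A [B b]] * [B b]]] - [A [A [B n]] * [B n]]]

S -> S - A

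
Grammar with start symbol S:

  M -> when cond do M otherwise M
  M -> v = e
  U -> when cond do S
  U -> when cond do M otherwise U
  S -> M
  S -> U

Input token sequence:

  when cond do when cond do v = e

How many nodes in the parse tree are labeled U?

2

[S [U when cond do [S [U when cond do [S [M v = e]]]]]]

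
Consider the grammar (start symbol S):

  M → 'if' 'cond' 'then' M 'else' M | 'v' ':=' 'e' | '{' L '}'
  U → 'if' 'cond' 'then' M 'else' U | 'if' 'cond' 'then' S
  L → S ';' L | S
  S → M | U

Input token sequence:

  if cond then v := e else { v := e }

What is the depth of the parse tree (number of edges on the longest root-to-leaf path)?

6

[S [M if cond then [M v := e] else [M { [L [S [M v := e]]] }]]]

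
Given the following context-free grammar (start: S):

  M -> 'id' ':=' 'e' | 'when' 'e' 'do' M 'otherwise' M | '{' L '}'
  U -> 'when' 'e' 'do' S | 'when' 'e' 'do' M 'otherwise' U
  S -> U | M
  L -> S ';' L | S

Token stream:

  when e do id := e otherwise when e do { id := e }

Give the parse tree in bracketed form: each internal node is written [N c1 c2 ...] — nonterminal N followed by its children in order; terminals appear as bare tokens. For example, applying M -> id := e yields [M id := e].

[S [U when e do [M id := e] otherwise [U when e do [S [M { [L [S [M id := e]]] }]]]]]

S
U
when e do M otherwise U
when e do id := e otherwise U
when e do id := e otherwise when e do S
when e do id := e otherwise when e do M
when e do id := e otherwise when e do { L }
when e do id := e otherwise when e do { S }
when e do id := e otherwise when e do { M }
when e do id := e otherwise when e do { id := e }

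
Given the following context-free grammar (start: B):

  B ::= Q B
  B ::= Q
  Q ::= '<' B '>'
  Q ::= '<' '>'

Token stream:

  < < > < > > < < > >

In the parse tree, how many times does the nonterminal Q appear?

[B [Q < [B [Q < >] [B [Q < >]]] >] [B [Q < [B [Q < >]] >]]]

5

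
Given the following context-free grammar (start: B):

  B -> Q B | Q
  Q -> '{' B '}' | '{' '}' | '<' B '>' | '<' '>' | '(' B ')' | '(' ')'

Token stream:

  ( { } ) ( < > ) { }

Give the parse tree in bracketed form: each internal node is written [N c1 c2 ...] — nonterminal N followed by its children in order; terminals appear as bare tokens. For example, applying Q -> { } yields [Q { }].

[B [Q ( [B [Q { }]] )] [B [Q ( [B [Q < >]] )] [B [Q { }]]]]

B
Q B
( B ) B
( Q ) B
( { } ) B
( { } ) Q B
( { } ) ( B ) B
( { } ) ( Q ) B
( { } ) ( < > ) B
( { } ) ( < > ) Q
( { } ) ( < > ) { }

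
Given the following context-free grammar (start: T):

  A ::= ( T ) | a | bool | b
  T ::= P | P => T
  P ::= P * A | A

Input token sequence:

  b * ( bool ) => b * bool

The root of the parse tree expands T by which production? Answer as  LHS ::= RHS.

T ::= P => T

[T [P [P [A b]] * [A ( [T [P [A bool]]] )]] => [T [P [P [A b]] * [A bool]]]]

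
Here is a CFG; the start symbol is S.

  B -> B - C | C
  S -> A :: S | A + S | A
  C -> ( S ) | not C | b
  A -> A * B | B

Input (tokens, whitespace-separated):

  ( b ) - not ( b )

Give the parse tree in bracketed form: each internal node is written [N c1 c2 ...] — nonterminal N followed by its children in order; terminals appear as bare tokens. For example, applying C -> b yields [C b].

[S [A [B [B [C ( [S [A [B [C b]]]] )]] - [C not [C ( [S [A [B [C b]]]] )]]]]]

S
A
B
B - C
C - C
( S ) - C
( A ) - C
( B ) - C
( C ) - C
( b ) - C
( b ) - not C
( b ) - not ( S )
( b ) - not ( A )
( b ) - not ( B )
( b ) - not ( C )
( b ) - not ( b )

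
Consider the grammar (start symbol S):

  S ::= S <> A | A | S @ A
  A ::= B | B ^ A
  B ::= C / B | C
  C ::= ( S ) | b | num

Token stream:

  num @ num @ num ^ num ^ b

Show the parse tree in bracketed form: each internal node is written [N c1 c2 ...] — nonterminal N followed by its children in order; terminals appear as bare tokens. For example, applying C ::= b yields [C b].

[S [S [S [A [B [C num]]]] @ [A [B [C num]]]] @ [A [B [C num]] ^ [A [B [C num]] ^ [A [B [C b]]]]]]

S
S @ A
S @ A @ A
A @ A @ A
B @ A @ A
C @ A @ A
num @ A @ A
num @ B @ A
num @ C @ A
num @ num @ A
num @ num @ B ^ A
num @ num @ C ^ A
num @ num @ num ^ A
num @ num @ num ^ B ^ A
num @ num @ num ^ C ^ A
num @ num @ num ^ num ^ A
num @ num @ num ^ num ^ B
num @ num @ num ^ num ^ C
num @ num @ num ^ num ^ b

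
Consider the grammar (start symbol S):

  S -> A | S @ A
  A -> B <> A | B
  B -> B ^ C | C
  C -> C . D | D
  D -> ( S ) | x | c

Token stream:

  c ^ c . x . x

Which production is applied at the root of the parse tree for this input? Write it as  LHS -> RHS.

[S [A [B [B [C [D c]]] ^ [C [C [C [D c]] . [D x]] . [D x]]]]]

S -> A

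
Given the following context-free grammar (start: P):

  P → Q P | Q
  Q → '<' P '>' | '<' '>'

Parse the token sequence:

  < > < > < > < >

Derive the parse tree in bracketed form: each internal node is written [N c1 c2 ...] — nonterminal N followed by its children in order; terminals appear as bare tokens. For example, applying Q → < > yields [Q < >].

[P [Q < >] [P [Q < >] [P [Q < >] [P [Q < >]]]]]

P
Q P
< > P
< > Q P
< > < > P
< > < > Q P
< > < > < > P
< > < > < > Q
< > < > < > < >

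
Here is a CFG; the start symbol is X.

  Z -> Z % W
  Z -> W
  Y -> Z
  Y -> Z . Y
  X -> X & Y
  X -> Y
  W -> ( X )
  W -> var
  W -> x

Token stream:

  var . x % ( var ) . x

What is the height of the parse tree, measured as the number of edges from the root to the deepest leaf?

[X [Y [Z [W var]] . [Y [Z [Z [W x]] % [W ( [X [Y [Z [W var]]]] )]] . [Y [Z [W x]]]]]]

9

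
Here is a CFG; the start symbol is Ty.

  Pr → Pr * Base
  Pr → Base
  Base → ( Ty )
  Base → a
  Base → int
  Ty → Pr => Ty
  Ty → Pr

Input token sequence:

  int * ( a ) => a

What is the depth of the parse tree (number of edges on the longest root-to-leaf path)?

6

[Ty [Pr [Pr [Base int]] * [Base ( [Ty [Pr [Base a]]] )]] => [Ty [Pr [Base a]]]]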